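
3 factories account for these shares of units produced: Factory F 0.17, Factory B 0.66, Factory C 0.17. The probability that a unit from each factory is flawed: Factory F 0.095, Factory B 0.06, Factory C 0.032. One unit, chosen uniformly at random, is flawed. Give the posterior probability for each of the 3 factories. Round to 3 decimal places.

Factory F 0.264, Factory B 0.647, Factory C 0.089

Prior × likelihood for each hypothesis:
  Factory F: 0.17 × 0.095 = 0.01615
  Factory B: 0.66 × 0.06 = 0.0396
  Factory C: 0.17 × 0.032 = 0.00544
Sum = 0.06119.
P(Factory F | flawed) = 0.01615/0.06119 ≈ 0.264
P(Factory B | flawed) = 0.0396/0.06119 ≈ 0.647
P(Factory C | flawed) = 0.00544/0.06119 ≈ 0.089
(Check: 0.264+0.647+0.089 = 1.000.)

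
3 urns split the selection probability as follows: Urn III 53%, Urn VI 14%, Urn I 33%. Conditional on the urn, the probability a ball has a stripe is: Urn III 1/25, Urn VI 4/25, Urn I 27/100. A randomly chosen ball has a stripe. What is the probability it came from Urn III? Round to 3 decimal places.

Compute prior × likelihood for every hypothesis:
  Urn III: 0.53 × 0.04 = 0.0212
  Urn VI: 0.14 × 0.16 = 0.0224
  Urn I: 0.33 × 0.27 = 0.0891
Sum = 0.1327.
P(Urn III | evidence) = 0.0212 / 0.1327 ≈ 0.160.

0.160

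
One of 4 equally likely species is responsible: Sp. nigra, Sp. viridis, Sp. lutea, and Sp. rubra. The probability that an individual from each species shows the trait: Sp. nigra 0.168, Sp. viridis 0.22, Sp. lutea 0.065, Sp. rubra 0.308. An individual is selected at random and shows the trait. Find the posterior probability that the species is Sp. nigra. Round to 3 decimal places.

0.221

Since the prior is uniform, the posterior is proportional to the likelihood:
  Sp. nigra: 0.168
  Sp. viridis: 0.22
  Sp. lutea: 0.065
  Sp. rubra: 0.308
Sum = 0.761.
P(Sp. nigra | evidence) = 0.168 / 0.761 ≈ 0.221.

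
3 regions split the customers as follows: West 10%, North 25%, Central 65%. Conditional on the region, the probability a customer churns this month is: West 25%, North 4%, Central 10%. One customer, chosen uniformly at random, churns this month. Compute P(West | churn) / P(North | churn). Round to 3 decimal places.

2.500

Unnormalized posteriors (prior × likelihood):
  West: 0.1 × 0.25 = 0.025
  North: 0.25 × 0.04 = 0.01
  Central: 0.65 × 0.1 = 0.065
Sum = 0.1.
The ratio is 0.025 / 0.01 (the normalizer cancels) = 2.500.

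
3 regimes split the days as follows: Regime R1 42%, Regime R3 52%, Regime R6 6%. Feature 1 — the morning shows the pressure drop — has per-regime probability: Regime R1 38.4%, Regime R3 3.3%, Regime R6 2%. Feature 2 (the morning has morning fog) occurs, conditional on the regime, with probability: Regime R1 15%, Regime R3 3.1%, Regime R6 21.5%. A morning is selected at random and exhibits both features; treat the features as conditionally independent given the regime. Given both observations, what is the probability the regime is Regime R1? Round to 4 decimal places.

0.9684

Unnormalized posteriors (prior × likelihood):
  Regime R1: 0.42 × 0.384 × 0.15 = 0.024192
  Regime R3: 0.52 × 0.033 × 0.031 = 0.00053196
  Regime R6: 0.06 × 0.02 × 0.215 = 0.000258
Normalizing constant = 0.02498196.
P(Regime R1 | evidence) = 0.024192 / 0.02498196 ≈ 0.9684.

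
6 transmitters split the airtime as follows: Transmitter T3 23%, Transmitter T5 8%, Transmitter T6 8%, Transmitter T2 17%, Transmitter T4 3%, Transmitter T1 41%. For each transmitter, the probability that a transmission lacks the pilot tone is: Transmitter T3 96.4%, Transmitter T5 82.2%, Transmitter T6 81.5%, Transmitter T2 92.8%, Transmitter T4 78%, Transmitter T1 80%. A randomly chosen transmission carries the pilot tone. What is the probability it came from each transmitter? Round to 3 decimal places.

Taking complements, P(pilot | each) = Transmitter T3 0.036, Transmitter T5 0.178, Transmitter T6 0.185, Transmitter T2 0.072, Transmitter T4 0.22, Transmitter T1 0.2.
Compute prior × likelihood for every hypothesis:
  Transmitter T3: 0.23 × 0.036 = 0.00828
  Transmitter T5: 0.08 × 0.178 = 0.01424
  Transmitter T6: 0.08 × 0.185 = 0.0148
  Transmitter T2: 0.17 × 0.072 = 0.01224
  Transmitter T4: 0.03 × 0.22 = 0.0066
  Transmitter T1: 0.41 × 0.2 = 0.082
Total = 0.13816.
P(Transmitter T3 | pilot) = 0.00828/0.13816 ≈ 0.060
P(Transmitter T5 | pilot) = 0.01424/0.13816 ≈ 0.103
P(Transmitter T6 | pilot) = 0.0148/0.13816 ≈ 0.107
P(Transmitter T2 | pilot) = 0.01224/0.13816 ≈ 0.089
P(Transmitter T4 | pilot) = 0.0066/0.13816 ≈ 0.048
P(Transmitter T1 | pilot) = 0.082/0.13816 ≈ 0.594
(Check: 0.060+0.103+0.107+0.089+0.048+0.594 = 1.001.)

Transmitter T3 0.060, Transmitter T5 0.103, Transmitter T6 0.107, Transmitter T2 0.089, Transmitter T4 0.048, Transmitter T1 0.594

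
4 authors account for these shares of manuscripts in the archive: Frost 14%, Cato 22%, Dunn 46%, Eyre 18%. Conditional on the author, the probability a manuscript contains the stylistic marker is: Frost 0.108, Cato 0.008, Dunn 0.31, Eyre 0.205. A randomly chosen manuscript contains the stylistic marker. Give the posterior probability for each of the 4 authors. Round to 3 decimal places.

Compute prior × likelihood for every hypothesis:
  Frost: 0.14 × 0.108 = 0.01512
  Cato: 0.22 × 0.008 = 0.00176
  Dunn: 0.46 × 0.31 = 0.1426
  Eyre: 0.18 × 0.205 = 0.0369
Total = 0.19638.
P(Frost | marker) = 0.01512/0.19638 ≈ 0.077
P(Cato | marker) = 0.00176/0.19638 ≈ 0.009
P(Dunn | marker) = 0.1426/0.19638 ≈ 0.726
P(Eyre | marker) = 0.0369/0.19638 ≈ 0.188

Frost 0.077, Cato 0.009, Dunn 0.726, Eyre 0.188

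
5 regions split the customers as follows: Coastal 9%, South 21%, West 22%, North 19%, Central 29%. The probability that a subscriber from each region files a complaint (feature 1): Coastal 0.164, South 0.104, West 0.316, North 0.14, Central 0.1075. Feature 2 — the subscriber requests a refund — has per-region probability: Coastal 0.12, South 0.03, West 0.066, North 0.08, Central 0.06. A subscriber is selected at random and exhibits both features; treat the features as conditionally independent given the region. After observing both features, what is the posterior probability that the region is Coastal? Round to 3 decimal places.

0.161

By Bayes' rule, posterior ∝ prior × likelihood:
  Coastal: 0.09 × 0.164 × 0.12 = 0.0017712
  South: 0.21 × 0.104 × 0.03 = 0.0006552
  West: 0.22 × 0.316 × 0.066 = 0.00458832
  North: 0.19 × 0.14 × 0.08 = 0.002128
  Central: 0.29 × 0.1075 × 0.06 = 0.0018705
Sum = 0.01101322.
P(Coastal | evidence) = 0.0017712 / 0.01101322 ≈ 0.161.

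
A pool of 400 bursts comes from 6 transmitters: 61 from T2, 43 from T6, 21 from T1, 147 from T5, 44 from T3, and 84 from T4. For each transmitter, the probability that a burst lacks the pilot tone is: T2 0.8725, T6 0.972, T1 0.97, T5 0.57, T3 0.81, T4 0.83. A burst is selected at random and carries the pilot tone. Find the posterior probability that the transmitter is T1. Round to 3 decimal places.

Taking complements, P(pilot | each) = T2 0.1275, T6 0.028, T1 0.03, T5 0.43, T3 0.19, T4 0.17.
Compute prior × likelihood for every hypothesis:
  T2: 0.1525 × 0.1275 = 0.01944375
  T6: 0.1075 × 0.028 = 0.00301
  T1: 0.0525 × 0.03 = 0.001575
  T5: 0.3675 × 0.43 = 0.158025
  T3: 0.11 × 0.19 = 0.0209
  T4: 0.21 × 0.17 = 0.0357
Total = 0.23865375.
P(T1 | evidence) = 0.001575 / 0.23865375 ≈ 0.007.

0.007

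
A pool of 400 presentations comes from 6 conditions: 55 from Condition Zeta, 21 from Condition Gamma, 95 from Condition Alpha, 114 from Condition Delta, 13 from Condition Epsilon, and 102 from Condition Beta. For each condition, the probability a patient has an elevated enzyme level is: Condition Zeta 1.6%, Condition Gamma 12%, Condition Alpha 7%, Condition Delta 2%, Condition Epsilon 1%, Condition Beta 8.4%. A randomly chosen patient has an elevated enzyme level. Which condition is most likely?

Compute prior × likelihood for every hypothesis:
  Condition Zeta: 0.1375 × 0.016 = 0.0022
  Condition Gamma: 0.0525 × 0.12 = 0.0063
  Condition Alpha: 0.2375 × 0.07 = 0.016625
  Condition Delta: 0.285 × 0.02 = 0.0057
  Condition Epsilon: 0.0325 × 0.01 = 0.000325
  Condition Beta: 0.255 × 0.084 = 0.02142
Normalizing constant = 0.05257.
Largest term belongs to Condition Beta, so Condition Beta is most probable.

Condition Beta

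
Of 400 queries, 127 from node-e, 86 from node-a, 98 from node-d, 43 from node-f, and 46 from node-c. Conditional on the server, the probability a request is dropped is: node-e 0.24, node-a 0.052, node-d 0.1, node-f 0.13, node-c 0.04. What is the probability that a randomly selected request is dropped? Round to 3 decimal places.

By Bayes' rule, posterior ∝ prior × likelihood:
  node-e: 0.3175 × 0.24 = 0.0762
  node-a: 0.215 × 0.052 = 0.01118
  node-d: 0.245 × 0.1 = 0.0245
  node-f: 0.1075 × 0.13 = 0.013975
  node-c: 0.115 × 0.04 = 0.0046
P(dropped) = 0.0762 + 0.01118 + 0.0245 + 0.013975 + 0.0046 = 0.130455 → 0.130.

0.130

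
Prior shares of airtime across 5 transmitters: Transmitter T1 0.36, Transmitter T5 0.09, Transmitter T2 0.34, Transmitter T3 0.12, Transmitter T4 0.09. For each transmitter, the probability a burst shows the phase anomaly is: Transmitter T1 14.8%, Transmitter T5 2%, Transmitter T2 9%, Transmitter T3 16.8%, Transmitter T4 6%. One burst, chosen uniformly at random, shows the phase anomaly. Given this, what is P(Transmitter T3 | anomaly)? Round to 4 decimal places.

0.1812

By Bayes' rule, posterior ∝ prior × likelihood:
  Transmitter T1: 0.36 × 0.148 = 0.05328
  Transmitter T5: 0.09 × 0.02 = 0.0018
  Transmitter T2: 0.34 × 0.09 = 0.0306
  Transmitter T3: 0.12 × 0.168 = 0.02016
  Transmitter T4: 0.09 × 0.06 = 0.0054
Normalizing constant = 0.11124.
P(Transmitter T3 | evidence) = 0.02016 / 0.11124 ≈ 0.1812.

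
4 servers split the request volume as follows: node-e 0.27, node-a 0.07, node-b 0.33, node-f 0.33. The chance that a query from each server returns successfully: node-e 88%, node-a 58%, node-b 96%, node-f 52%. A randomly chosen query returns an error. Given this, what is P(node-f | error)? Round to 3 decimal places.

0.679

Taking complements, P(error | each) = node-e 0.12, node-a 0.42, node-b 0.04, node-f 0.48.
Prior × likelihood for each hypothesis:
  node-e: 0.27 × 0.12 = 0.0324
  node-a: 0.07 × 0.42 = 0.0294
  node-b: 0.33 × 0.04 = 0.0132
  node-f: 0.33 × 0.48 = 0.1584
Sum = 0.2334.
P(node-f | evidence) = 0.1584 / 0.2334 ≈ 0.679.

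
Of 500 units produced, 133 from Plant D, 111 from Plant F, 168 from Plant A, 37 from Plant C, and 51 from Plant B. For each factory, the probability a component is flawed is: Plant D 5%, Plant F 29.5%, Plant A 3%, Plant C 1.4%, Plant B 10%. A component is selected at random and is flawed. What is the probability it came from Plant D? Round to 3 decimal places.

Prior × likelihood for each hypothesis:
  Plant D: 0.266 × 0.05 = 0.0133
  Plant F: 0.222 × 0.295 = 0.06549
  Plant A: 0.336 × 0.03 = 0.01008
  Plant C: 0.074 × 0.014 = 0.001036
  Plant B: 0.102 × 0.1 = 0.0102
Normalizing constant = 0.100106.
P(Plant D | evidence) = 0.0133 / 0.100106 ≈ 0.133.

0.133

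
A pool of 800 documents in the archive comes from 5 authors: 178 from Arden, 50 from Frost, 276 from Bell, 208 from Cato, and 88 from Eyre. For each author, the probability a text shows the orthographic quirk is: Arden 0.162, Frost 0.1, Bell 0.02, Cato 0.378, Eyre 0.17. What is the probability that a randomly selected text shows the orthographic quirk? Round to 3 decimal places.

Unnormalized posteriors (prior × likelihood):
  Arden: 0.2225 × 0.162 = 0.036045
  Frost: 0.0625 × 0.1 = 0.00625
  Bell: 0.345 × 0.02 = 0.0069
  Cato: 0.26 × 0.378 = 0.09828
  Eyre: 0.11 × 0.17 = 0.0187
P(quirk) = 0.036045 + 0.00625 + 0.0069 + 0.09828 + 0.0187 = 0.166175 → 0.166.

0.166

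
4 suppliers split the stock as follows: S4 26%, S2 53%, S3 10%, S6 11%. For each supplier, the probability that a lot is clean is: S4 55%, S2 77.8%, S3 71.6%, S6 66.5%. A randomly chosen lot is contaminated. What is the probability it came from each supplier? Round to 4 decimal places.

Taking complements, P(contaminated | each) = S4 0.45, S2 0.222, S3 0.284, S6 0.335.
Unnormalized posteriors (prior × likelihood):
  S4: 0.26 × 0.45 = 0.117
  S2: 0.53 × 0.222 = 0.11766
  S3: 0.1 × 0.284 = 0.0284
  S6: 0.11 × 0.335 = 0.03685
Total = 0.29991.
P(S4 | contaminated) = 0.117/0.29991 ≈ 0.3901
P(S2 | contaminated) = 0.11766/0.29991 ≈ 0.3923
P(S3 | contaminated) = 0.0284/0.29991 ≈ 0.0947
P(S6 | contaminated) = 0.03685/0.29991 ≈ 0.1229
(Check: 0.3901+0.3923+0.0947+0.1229 = 1.0000.)

S4 0.3901, S2 0.3923, S3 0.0947, S6 0.1229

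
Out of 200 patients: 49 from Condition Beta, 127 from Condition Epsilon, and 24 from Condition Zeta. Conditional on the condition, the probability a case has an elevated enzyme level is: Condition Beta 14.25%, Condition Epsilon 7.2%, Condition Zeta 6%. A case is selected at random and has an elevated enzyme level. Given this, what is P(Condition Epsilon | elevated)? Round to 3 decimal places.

Unnormalized posteriors (prior × likelihood):
  Condition Beta: 0.245 × 0.1425 = 0.0349125
  Condition Epsilon: 0.635 × 0.072 = 0.04572
  Condition Zeta: 0.12 × 0.06 = 0.0072
Total = 0.0878325.
P(Condition Epsilon | evidence) = 0.04572 / 0.0878325 ≈ 0.521.

0.521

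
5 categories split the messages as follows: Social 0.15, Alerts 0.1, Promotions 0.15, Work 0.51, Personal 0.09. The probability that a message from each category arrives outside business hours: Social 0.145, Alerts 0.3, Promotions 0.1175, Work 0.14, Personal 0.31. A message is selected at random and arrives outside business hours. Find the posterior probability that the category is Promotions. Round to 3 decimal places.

Unnormalized posteriors (prior × likelihood):
  Social: 0.15 × 0.145 = 0.02175
  Alerts: 0.1 × 0.3 = 0.03
  Promotions: 0.15 × 0.1175 = 0.017625
  Work: 0.51 × 0.14 = 0.0714
  Personal: 0.09 × 0.31 = 0.0279
Total = 0.168675.
P(Promotions | evidence) = 0.017625 / 0.168675 ≈ 0.104.

0.104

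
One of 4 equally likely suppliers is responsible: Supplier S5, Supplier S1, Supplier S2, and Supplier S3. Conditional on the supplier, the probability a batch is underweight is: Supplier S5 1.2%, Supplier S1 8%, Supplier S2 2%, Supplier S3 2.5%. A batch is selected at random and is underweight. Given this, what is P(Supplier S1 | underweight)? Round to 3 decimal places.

0.584

Since the prior is uniform, the posterior is proportional to the likelihood:
  Supplier S5: 0.012
  Supplier S1: 0.08
  Supplier S2: 0.02
  Supplier S3: 0.025
Sum = 0.137.
P(Supplier S1 | evidence) = 0.08 / 0.137 ≈ 0.584.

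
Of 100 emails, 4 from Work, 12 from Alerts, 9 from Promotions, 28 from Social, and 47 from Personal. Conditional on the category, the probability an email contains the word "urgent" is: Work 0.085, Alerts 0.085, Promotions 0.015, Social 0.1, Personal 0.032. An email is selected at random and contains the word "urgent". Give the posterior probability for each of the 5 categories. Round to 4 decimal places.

Unnormalized posteriors (prior × likelihood):
  Work: 0.04 × 0.085 = 0.0034
  Alerts: 0.12 × 0.085 = 0.0102
  Promotions: 0.09 × 0.015 = 0.00135
  Social: 0.28 × 0.1 = 0.028
  Personal: 0.47 × 0.032 = 0.01504
Normalizing constant = 0.05799.
P(Work | urgent-flag) = 0.0034/0.05799 ≈ 0.0586
P(Alerts | urgent-flag) = 0.0102/0.05799 ≈ 0.1759
P(Promotions | urgent-flag) = 0.00135/0.05799 ≈ 0.0233
P(Social | urgent-flag) = 0.028/0.05799 ≈ 0.4828
P(Personal | urgent-flag) = 0.01504/0.05799 ≈ 0.2594

Work 0.0586, Alerts 0.1759, Promotions 0.0233, Social 0.4828, Personal 0.2594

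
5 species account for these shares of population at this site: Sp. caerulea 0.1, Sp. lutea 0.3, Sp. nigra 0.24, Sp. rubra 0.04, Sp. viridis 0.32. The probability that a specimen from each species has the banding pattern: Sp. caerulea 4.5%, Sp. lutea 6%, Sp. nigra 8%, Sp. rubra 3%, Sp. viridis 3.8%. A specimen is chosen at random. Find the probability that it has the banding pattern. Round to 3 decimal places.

0.055

Prior × likelihood for each hypothesis:
  Sp. caerulea: 0.1 × 0.045 = 0.0045
  Sp. lutea: 0.3 × 0.06 = 0.018
  Sp. nigra: 0.24 × 0.08 = 0.0192
  Sp. rubra: 0.04 × 0.03 = 0.0012
  Sp. viridis: 0.32 × 0.038 = 0.01216
P(banded) = 0.0045 + 0.018 + 0.0192 + 0.0012 + 0.01216 = 0.05506 → 0.055.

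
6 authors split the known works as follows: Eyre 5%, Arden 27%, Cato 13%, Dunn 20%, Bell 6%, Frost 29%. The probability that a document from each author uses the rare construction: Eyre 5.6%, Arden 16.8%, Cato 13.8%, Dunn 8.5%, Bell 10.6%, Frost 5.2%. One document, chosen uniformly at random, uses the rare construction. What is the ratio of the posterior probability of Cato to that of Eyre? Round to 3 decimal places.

6.407

By Bayes' rule, posterior ∝ prior × likelihood:
  Eyre: 0.05 × 0.056 = 0.0028
  Arden: 0.27 × 0.168 = 0.04536
  Cato: 0.13 × 0.138 = 0.01794
  Dunn: 0.2 × 0.085 = 0.017
  Bell: 0.06 × 0.106 = 0.00636
  Frost: 0.29 × 0.052 = 0.01508
Normalizing constant = 0.10454.
The ratio is 0.01794 / 0.0028 (the normalizer cancels) = 6.407.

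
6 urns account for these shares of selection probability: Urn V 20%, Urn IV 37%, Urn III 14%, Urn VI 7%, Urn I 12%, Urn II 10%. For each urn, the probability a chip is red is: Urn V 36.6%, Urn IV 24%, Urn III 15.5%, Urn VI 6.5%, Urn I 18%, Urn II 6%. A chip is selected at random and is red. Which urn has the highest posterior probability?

Urn IV

By Bayes' rule, posterior ∝ prior × likelihood:
  Urn V: 0.2 × 0.366 = 0.0732
  Urn IV: 0.37 × 0.24 = 0.0888
  Urn III: 0.14 × 0.155 = 0.0217
  Urn VI: 0.07 × 0.065 = 0.00455
  Urn I: 0.12 × 0.18 = 0.0216
  Urn II: 0.1 × 0.06 = 0.006
Total = 0.21585.
Largest term belongs to Urn IV, so Urn IV is most probable.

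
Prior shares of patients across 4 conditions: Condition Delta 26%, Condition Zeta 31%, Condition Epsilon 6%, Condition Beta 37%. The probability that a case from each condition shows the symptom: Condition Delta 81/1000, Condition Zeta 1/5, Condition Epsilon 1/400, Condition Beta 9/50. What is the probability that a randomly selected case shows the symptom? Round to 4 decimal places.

Prior × likelihood for each hypothesis:
  Condition Delta: 0.26 × 0.081 = 0.02106
  Condition Zeta: 0.31 × 0.2 = 0.062
  Condition Epsilon: 0.06 × 0.0025 = 0.00015
  Condition Beta: 0.37 × 0.18 = 0.0666
P(symptomatic) = 0.02106 + 0.062 + 0.00015 + 0.0666 = 0.14981 → 0.1498.

0.1498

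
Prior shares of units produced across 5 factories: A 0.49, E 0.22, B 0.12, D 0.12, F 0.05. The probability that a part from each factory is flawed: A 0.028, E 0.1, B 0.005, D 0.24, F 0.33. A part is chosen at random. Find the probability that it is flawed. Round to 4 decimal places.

0.0816

Compute prior × likelihood for every hypothesis:
  A: 0.49 × 0.028 = 0.01372
  E: 0.22 × 0.1 = 0.022
  B: 0.12 × 0.005 = 0.0006
  D: 0.12 × 0.24 = 0.0288
  F: 0.05 × 0.33 = 0.0165
P(flawed) = 0.01372 + 0.022 + 0.0006 + 0.0288 + 0.0165 = 0.08162 → 0.0816.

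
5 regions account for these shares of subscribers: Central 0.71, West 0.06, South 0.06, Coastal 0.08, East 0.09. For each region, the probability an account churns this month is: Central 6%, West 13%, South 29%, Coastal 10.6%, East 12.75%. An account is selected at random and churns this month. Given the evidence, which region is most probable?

Central

Prior × likelihood for each hypothesis:
  Central: 0.71 × 0.06 = 0.0426
  West: 0.06 × 0.13 = 0.0078
  South: 0.06 × 0.29 = 0.0174
  Coastal: 0.08 × 0.106 = 0.00848
  East: 0.09 × 0.1275 = 0.011475
Total = 0.087755.
Largest term belongs to Central, so Central is most probable.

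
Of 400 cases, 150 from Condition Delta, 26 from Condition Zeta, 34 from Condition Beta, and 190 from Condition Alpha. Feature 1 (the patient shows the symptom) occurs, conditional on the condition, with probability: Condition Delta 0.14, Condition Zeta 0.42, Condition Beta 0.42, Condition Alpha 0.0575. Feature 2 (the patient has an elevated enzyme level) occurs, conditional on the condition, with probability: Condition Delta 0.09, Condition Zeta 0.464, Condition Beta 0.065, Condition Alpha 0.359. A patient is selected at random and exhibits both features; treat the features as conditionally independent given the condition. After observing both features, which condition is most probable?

Condition Zeta

Compute prior × likelihood for every hypothesis:
  Condition Delta: 0.375 × 0.14 × 0.09 = 0.004725
  Condition Zeta: 0.065 × 0.42 × 0.464 = 0.0126672
  Condition Beta: 0.085 × 0.42 × 0.065 = 0.0023205
  Condition Alpha: 0.475 × 0.0575 × 0.359 = 0.0098051875
Normalizing constant = 0.0295178875.
Largest term belongs to Condition Zeta, so Condition Zeta is most probable.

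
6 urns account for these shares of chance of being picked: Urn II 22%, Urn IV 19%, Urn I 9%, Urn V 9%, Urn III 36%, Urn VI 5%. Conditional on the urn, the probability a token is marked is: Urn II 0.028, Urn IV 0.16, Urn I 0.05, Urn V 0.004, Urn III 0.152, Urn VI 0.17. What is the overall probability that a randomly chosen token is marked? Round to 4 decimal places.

Unnormalized posteriors (prior × likelihood):
  Urn II: 0.22 × 0.028 = 0.00616
  Urn IV: 0.19 × 0.16 = 0.0304
  Urn I: 0.09 × 0.05 = 0.0045
  Urn V: 0.09 × 0.004 = 0.00036
  Urn III: 0.36 × 0.152 = 0.05472
  Urn VI: 0.05 × 0.17 = 0.0085
P(marked) = 0.00616 + 0.0304 + 0.0045 + 0.00036 + 0.05472 + 0.0085 = 0.10464 → 0.1046.

0.1046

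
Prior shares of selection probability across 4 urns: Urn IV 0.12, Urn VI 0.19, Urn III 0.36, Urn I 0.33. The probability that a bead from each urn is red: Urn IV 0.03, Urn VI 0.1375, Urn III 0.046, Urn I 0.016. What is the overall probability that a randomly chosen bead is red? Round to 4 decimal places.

0.0516

By Bayes' rule, posterior ∝ prior × likelihood:
  Urn IV: 0.12 × 0.03 = 0.0036
  Urn VI: 0.19 × 0.1375 = 0.026125
  Urn III: 0.36 × 0.046 = 0.01656
  Urn I: 0.33 × 0.016 = 0.00528
P(red) = 0.0036 + 0.026125 + 0.01656 + 0.00528 = 0.051565 → 0.0516.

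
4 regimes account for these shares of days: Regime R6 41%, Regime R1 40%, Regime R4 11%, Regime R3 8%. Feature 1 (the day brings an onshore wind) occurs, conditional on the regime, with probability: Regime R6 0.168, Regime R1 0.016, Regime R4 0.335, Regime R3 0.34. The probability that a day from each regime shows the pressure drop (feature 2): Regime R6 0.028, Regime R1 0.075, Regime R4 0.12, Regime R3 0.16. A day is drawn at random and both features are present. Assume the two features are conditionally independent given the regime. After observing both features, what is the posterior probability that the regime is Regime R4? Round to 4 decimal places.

0.3954

Prior × likelihood for each hypothesis:
  Regime R6: 0.41 × 0.168 × 0.028 = 0.00192864
  Regime R1: 0.4 × 0.016 × 0.075 = 0.00048
  Regime R4: 0.11 × 0.335 × 0.12 = 0.004422
  Regime R3: 0.08 × 0.34 × 0.16 = 0.004352
Sum = 0.01118264.
P(Regime R4 | evidence) = 0.004422 / 0.01118264 ≈ 0.3954.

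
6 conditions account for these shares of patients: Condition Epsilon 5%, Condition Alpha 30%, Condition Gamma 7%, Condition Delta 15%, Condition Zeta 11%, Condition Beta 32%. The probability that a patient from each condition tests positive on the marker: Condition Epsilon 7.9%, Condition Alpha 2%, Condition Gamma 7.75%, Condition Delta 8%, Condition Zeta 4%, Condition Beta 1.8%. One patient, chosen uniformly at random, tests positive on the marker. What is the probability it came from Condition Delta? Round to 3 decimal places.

Unnormalized posteriors (prior × likelihood):
  Condition Epsilon: 0.05 × 0.079 = 0.00395
  Condition Alpha: 0.3 × 0.02 = 0.006
  Condition Gamma: 0.07 × 0.0775 = 0.005425
  Condition Delta: 0.15 × 0.08 = 0.012
  Condition Zeta: 0.11 × 0.04 = 0.0044
  Condition Beta: 0.32 × 0.018 = 0.00576
Sum = 0.037535.
P(Condition Delta | evidence) = 0.012 / 0.037535 ≈ 0.320.

0.320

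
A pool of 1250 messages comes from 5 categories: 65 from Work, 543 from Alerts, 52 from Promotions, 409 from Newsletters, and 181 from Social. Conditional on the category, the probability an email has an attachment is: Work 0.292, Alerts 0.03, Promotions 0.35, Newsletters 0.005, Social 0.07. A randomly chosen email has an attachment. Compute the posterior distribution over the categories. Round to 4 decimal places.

Work 0.2784, Alerts 0.2389, Promotions 0.2669, Newsletters 0.0300, Social 0.1858

Prior × likelihood for each hypothesis:
  Work: 0.052 × 0.292 = 0.015184
  Alerts: 0.4344 × 0.03 = 0.013032
  Promotions: 0.0416 × 0.35 = 0.01456
  Newsletters: 0.3272 × 0.005 = 0.001636
  Social: 0.1448 × 0.07 = 0.010136
Normalizing constant = 0.054548.
P(Work | attachment) = 0.015184/0.054548 ≈ 0.2784
P(Alerts | attachment) = 0.013032/0.054548 ≈ 0.2389
P(Promotions | attachment) = 0.01456/0.054548 ≈ 0.2669
P(Newsletters | attachment) = 0.001636/0.054548 ≈ 0.0300
P(Social | attachment) = 0.010136/0.054548 ≈ 0.1858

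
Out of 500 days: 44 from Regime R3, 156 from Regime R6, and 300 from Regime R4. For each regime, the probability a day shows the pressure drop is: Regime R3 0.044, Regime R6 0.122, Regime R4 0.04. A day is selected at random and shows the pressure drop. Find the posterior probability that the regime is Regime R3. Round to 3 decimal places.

0.059

Compute prior × likelihood for every hypothesis:
  Regime R3: 0.088 × 0.044 = 0.003872
  Regime R6: 0.312 × 0.122 = 0.038064
  Regime R4: 0.6 × 0.04 = 0.024
Sum = 0.065936.
P(Regime R3 | evidence) = 0.003872 / 0.065936 ≈ 0.059.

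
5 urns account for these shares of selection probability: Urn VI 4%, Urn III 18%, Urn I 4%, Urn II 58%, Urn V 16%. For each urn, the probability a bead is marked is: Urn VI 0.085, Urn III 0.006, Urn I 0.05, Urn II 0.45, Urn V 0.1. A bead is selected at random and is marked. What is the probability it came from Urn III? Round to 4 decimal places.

By Bayes' rule, posterior ∝ prior × likelihood:
  Urn VI: 0.04 × 0.085 = 0.0034
  Urn III: 0.18 × 0.006 = 0.00108
  Urn I: 0.04 × 0.05 = 0.002
  Urn II: 0.58 × 0.45 = 0.261
  Urn V: 0.16 × 0.1 = 0.016
Total = 0.28348.
P(Urn III | evidence) = 0.00108 / 0.28348 ≈ 0.0038.

0.0038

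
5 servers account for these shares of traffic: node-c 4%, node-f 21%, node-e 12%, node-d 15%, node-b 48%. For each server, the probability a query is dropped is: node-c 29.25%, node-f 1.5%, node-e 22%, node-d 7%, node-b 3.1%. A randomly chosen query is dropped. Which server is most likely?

node-e

Unnormalized posteriors (prior × likelihood):
  node-c: 0.04 × 0.2925 = 0.0117
  node-f: 0.21 × 0.015 = 0.00315
  node-e: 0.12 × 0.22 = 0.0264
  node-d: 0.15 × 0.07 = 0.0105
  node-b: 0.48 × 0.031 = 0.01488
Sum = 0.06663.
Largest term belongs to node-e, so node-e is most probable.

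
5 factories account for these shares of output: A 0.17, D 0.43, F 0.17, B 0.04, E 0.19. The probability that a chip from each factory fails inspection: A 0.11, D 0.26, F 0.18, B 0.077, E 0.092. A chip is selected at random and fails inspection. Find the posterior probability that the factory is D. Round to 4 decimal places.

Prior × likelihood for each hypothesis:
  A: 0.17 × 0.11 = 0.0187
  D: 0.43 × 0.26 = 0.1118
  F: 0.17 × 0.18 = 0.0306
  B: 0.04 × 0.077 = 0.00308
  E: 0.19 × 0.092 = 0.01748
Normalizing constant = 0.18166.
P(D | evidence) = 0.1118 / 0.18166 ≈ 0.6154.

0.6154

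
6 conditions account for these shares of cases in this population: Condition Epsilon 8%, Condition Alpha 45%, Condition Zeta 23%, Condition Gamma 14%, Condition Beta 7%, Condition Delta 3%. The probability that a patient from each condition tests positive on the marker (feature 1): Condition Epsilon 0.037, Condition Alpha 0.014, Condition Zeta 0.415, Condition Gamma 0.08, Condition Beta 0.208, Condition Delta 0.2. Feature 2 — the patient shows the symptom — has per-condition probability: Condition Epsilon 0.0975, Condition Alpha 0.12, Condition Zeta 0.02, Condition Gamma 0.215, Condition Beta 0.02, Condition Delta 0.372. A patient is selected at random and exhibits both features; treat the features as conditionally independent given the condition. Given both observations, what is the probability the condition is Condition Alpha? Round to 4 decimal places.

0.0959

By Bayes' rule, posterior ∝ prior × likelihood:
  Condition Epsilon: 0.08 × 0.037 × 0.0975 = 0.0002886
  Condition Alpha: 0.45 × 0.014 × 0.12 = 0.000756
  Condition Zeta: 0.23 × 0.415 × 0.02 = 0.001909
  Condition Gamma: 0.14 × 0.08 × 0.215 = 0.002408
  Condition Beta: 0.07 × 0.208 × 0.02 = 0.0002912
  Condition Delta: 0.03 × 0.2 × 0.372 = 0.002232
Sum = 0.0078848.
P(Condition Alpha | evidence) = 0.000756 / 0.0078848 ≈ 0.0959.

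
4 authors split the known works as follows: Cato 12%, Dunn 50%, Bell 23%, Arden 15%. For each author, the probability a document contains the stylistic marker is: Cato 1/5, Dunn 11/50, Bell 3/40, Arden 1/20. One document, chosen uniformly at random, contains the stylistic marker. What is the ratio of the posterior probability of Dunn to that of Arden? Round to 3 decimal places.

14.667

Compute prior × likelihood for every hypothesis:
  Cato: 0.12 × 0.2 = 0.024
  Dunn: 0.5 × 0.22 = 0.11
  Bell: 0.23 × 0.075 = 0.01725
  Arden: 0.15 × 0.05 = 0.0075
Normalizing constant = 0.15875.
The ratio is 0.11 / 0.0075 (the normalizer cancels) = 14.667.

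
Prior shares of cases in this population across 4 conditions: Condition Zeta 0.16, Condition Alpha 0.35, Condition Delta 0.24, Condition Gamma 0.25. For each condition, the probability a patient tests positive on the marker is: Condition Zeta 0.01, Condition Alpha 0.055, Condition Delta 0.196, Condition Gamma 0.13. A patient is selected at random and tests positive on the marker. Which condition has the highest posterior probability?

Condition Delta

By Bayes' rule, posterior ∝ prior × likelihood:
  Condition Zeta: 0.16 × 0.01 = 0.0016
  Condition Alpha: 0.35 × 0.055 = 0.01925
  Condition Delta: 0.24 × 0.196 = 0.04704
  Condition Gamma: 0.25 × 0.13 = 0.0325
Sum = 0.10039.
Largest term belongs to Condition Delta, so Condition Delta is most probable.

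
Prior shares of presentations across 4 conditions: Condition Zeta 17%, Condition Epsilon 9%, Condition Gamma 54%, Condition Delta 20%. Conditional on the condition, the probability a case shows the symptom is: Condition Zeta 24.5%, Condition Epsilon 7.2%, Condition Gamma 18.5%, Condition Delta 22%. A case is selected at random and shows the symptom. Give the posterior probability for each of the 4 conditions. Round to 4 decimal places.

Condition Zeta 0.2169, Condition Epsilon 0.0337, Condition Gamma 0.5202, Condition Delta 0.2291

Prior × likelihood for each hypothesis:
  Condition Zeta: 0.17 × 0.245 = 0.04165
  Condition Epsilon: 0.09 × 0.072 = 0.00648
  Condition Gamma: 0.54 × 0.185 = 0.0999
  Condition Delta: 0.2 × 0.22 = 0.044
Total = 0.19203.
P(Condition Zeta | symptomatic) = 0.04165/0.19203 ≈ 0.2169
P(Condition Epsilon | symptomatic) = 0.00648/0.19203 ≈ 0.0337
P(Condition Gamma | symptomatic) = 0.0999/0.19203 ≈ 0.5202
P(Condition Delta | symptomatic) = 0.044/0.19203 ≈ 0.2291
(Check: 0.2169+0.0337+0.5202+0.2291 = 0.9999.)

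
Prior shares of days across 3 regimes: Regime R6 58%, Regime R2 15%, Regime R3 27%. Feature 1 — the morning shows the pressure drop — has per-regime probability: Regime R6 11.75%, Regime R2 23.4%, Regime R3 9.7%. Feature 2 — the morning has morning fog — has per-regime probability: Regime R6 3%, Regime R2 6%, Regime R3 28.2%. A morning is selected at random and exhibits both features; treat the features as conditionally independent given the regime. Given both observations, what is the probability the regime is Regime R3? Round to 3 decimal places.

0.640

By Bayes' rule, posterior ∝ prior × likelihood:
  Regime R6: 0.58 × 0.1175 × 0.03 = 0.0020445
  Regime R2: 0.15 × 0.234 × 0.06 = 0.002106
  Regime R3: 0.27 × 0.097 × 0.282 = 0.00738558
Sum = 0.01153608.
P(Regime R3 | evidence) = 0.00738558 / 0.01153608 ≈ 0.640.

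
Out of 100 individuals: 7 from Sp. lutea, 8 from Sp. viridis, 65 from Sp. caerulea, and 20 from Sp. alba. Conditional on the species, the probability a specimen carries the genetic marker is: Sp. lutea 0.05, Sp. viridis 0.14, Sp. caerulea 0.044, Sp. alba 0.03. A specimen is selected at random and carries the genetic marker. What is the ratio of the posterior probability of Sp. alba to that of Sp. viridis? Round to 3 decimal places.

0.536

By Bayes' rule, posterior ∝ prior × likelihood:
  Sp. lutea: 0.07 × 0.05 = 0.0035
  Sp. viridis: 0.08 × 0.14 = 0.0112
  Sp. caerulea: 0.65 × 0.044 = 0.0286
  Sp. alba: 0.2 × 0.03 = 0.006
Sum = 0.0493.
The ratio is 0.006 / 0.0112 (the normalizer cancels) = 0.536.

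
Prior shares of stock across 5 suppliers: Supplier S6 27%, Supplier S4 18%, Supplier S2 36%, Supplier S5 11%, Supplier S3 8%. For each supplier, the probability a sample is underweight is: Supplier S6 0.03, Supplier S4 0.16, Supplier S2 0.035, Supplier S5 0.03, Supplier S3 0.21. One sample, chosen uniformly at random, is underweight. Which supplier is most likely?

Unnormalized posteriors (prior × likelihood):
  Supplier S6: 0.27 × 0.03 = 0.0081
  Supplier S4: 0.18 × 0.16 = 0.0288
  Supplier S2: 0.36 × 0.035 = 0.0126
  Supplier S5: 0.11 × 0.03 = 0.0033
  Supplier S3: 0.08 × 0.21 = 0.0168
Total = 0.0696.
Largest term belongs to Supplier S4, so Supplier S4 is most probable.

Supplier S4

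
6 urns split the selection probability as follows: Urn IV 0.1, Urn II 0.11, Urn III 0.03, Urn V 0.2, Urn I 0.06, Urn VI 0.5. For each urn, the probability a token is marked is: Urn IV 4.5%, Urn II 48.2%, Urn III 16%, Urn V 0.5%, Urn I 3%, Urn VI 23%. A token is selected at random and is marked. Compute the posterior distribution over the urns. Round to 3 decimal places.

Compute prior × likelihood for every hypothesis:
  Urn IV: 0.1 × 0.045 = 0.0045
  Urn II: 0.11 × 0.482 = 0.05302
  Urn III: 0.03 × 0.16 = 0.0048
  Urn V: 0.2 × 0.005 = 0.001
  Urn I: 0.06 × 0.03 = 0.0018
  Urn VI: 0.5 × 0.23 = 0.115
Sum = 0.18012.
P(Urn IV | marked) = 0.0045/0.18012 ≈ 0.025
P(Urn II | marked) = 0.05302/0.18012 ≈ 0.294
P(Urn III | marked) = 0.0048/0.18012 ≈ 0.027
P(Urn V | marked) = 0.001/0.18012 ≈ 0.006
P(Urn I | marked) = 0.0018/0.18012 ≈ 0.010
P(Urn VI | marked) = 0.115/0.18012 ≈ 0.638
(Check: 0.025+0.294+0.027+0.006+0.010+0.638 = 1.000.)

Urn IV 0.025, Urn II 0.294, Urn III 0.027, Urn V 0.006, Urn I 0.010, Urn VI 0.638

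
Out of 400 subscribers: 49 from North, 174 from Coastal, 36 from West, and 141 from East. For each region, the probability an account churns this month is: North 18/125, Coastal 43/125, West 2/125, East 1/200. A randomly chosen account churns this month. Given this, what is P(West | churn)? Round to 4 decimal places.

0.0084

Prior × likelihood for each hypothesis:
  North: 0.1225 × 0.144 = 0.01764
  Coastal: 0.435 × 0.344 = 0.14964
  West: 0.09 × 0.016 = 0.00144
  East: 0.3525 × 0.005 = 0.0017625
Normalizing constant = 0.1704825.
P(West | evidence) = 0.00144 / 0.1704825 ≈ 0.0084.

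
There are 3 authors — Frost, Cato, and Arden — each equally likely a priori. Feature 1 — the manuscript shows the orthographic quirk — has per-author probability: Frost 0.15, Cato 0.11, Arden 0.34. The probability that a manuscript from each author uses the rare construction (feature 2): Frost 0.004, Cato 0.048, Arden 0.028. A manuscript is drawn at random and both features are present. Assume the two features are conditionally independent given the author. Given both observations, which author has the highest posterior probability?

Arden

With a uniform prior (1/3 each), posterior ∝ likelihood:
  Frost: 0.15 × 0.004 = 0.0006
  Cato: 0.11 × 0.048 = 0.00528
  Arden: 0.34 × 0.028 = 0.00952
Total = 0.0154.
Largest term belongs to Arden, so Arden is most probable.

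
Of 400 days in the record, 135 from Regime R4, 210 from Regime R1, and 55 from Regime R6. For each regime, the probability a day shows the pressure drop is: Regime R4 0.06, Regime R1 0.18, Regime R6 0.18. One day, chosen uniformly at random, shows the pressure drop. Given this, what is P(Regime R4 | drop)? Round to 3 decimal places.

Prior × likelihood for each hypothesis:
  Regime R4: 0.3375 × 0.06 = 0.02025
  Regime R1: 0.525 × 0.18 = 0.0945
  Regime R6: 0.1375 × 0.18 = 0.02475
Normalizing constant = 0.1395.
P(Regime R4 | evidence) = 0.02025 / 0.1395 ≈ 0.145.

0.145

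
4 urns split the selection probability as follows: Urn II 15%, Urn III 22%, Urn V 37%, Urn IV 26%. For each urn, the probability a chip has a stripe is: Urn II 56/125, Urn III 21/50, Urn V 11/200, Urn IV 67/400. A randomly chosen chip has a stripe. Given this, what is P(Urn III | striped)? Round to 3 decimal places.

0.413

Unnormalized posteriors (prior × likelihood):
  Urn II: 0.15 × 0.448 = 0.0672
  Urn III: 0.22 × 0.42 = 0.0924
  Urn V: 0.37 × 0.055 = 0.02035
  Urn IV: 0.26 × 0.1675 = 0.04355
Normalizing constant = 0.2235.
P(Urn III | evidence) = 0.0924 / 0.2235 ≈ 0.413.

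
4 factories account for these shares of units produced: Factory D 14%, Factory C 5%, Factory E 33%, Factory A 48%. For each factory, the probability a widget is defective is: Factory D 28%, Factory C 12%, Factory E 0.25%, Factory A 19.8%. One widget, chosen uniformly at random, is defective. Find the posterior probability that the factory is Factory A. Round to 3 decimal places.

Prior × likelihood for each hypothesis:
  Factory D: 0.14 × 0.28 = 0.0392
  Factory C: 0.05 × 0.12 = 0.006
  Factory E: 0.33 × 0.0025 = 0.000825
  Factory A: 0.48 × 0.198 = 0.09504
Sum = 0.141065.
P(Factory A | evidence) = 0.09504 / 0.141065 ≈ 0.674.

0.674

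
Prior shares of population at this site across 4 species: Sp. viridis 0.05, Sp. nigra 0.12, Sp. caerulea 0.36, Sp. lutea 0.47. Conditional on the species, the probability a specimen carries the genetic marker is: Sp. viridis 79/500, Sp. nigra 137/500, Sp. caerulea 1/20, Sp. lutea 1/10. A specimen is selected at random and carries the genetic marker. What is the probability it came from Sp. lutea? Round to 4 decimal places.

0.4443

By Bayes' rule, posterior ∝ prior × likelihood:
  Sp. viridis: 0.05 × 0.158 = 0.0079
  Sp. nigra: 0.12 × 0.274 = 0.03288
  Sp. caerulea: 0.36 × 0.05 = 0.018
  Sp. lutea: 0.47 × 0.1 = 0.047
Total = 0.10578.
P(Sp. lutea | evidence) = 0.047 / 0.10578 ≈ 0.4443.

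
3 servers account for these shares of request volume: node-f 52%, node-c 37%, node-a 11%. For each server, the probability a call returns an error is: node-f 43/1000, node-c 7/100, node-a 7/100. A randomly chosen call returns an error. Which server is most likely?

Compute prior × likelihood for every hypothesis:
  node-f: 0.52 × 0.043 = 0.02236
  node-c: 0.37 × 0.07 = 0.0259
  node-a: 0.11 × 0.07 = 0.0077
Total = 0.05596.
Largest term belongs to node-c, so node-c is most probable.

node-c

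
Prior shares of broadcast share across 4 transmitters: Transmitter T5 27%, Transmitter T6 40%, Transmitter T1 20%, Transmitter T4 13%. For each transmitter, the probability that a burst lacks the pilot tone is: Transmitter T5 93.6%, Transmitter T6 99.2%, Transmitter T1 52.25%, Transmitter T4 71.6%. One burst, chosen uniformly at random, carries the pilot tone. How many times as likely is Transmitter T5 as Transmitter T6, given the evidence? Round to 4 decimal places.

Taking complements, P(pilot | each) = Transmitter T5 0.064, Transmitter T6 0.008, Transmitter T1 0.4775, Transmitter T4 0.284.
Prior × likelihood for each hypothesis:
  Transmitter T5: 0.27 × 0.064 = 0.01728
  Transmitter T6: 0.4 × 0.008 = 0.0032
  Transmitter T1: 0.2 × 0.4775 = 0.0955
  Transmitter T4: 0.13 × 0.284 = 0.03692
Total = 0.1529.
The ratio is 0.01728 / 0.0032 (the normalizer cancels) = 5.4000.

5.4000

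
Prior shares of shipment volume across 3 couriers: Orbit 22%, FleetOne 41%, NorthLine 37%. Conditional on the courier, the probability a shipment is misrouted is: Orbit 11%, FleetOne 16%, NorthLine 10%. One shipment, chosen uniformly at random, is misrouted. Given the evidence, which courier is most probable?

By Bayes' rule, posterior ∝ prior × likelihood:
  Orbit: 0.22 × 0.11 = 0.0242
  FleetOne: 0.41 × 0.16 = 0.0656
  NorthLine: 0.37 × 0.1 = 0.037
Normalizing constant = 0.1268.
Largest term belongs to FleetOne, so FleetOne is most probable.

FleetOne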